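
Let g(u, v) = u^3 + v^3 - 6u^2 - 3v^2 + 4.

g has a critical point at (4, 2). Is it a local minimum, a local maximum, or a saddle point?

local minimum

The mixed partial ∂²g/∂u∂v is 0, so the Hessian at any point is diag(g_uu, g_vv) = diag(6(u - 2), 6(v - 1)).
At (4, 2): H = diag(12, 6).
Both eigenvalues are positive, so H is positive definite: a local minimum.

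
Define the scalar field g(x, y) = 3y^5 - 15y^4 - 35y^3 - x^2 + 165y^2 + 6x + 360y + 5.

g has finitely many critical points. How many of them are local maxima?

g separates as a function of x plus a function of y, so ∇g=0 decouples.
∂g/∂x = -2(x - 3) = 0 at x ∈ {3}; ∂g/∂y = 15(y - 4)(y - 3)(y + 1)(y + 2) = 0 at y ∈ {-2, -1, 3, 4}.
The Hessian is diagonal: diag(g_xx, g_yy). Second derivatives: g_xx(3)=-2; g_yy(-2)=-450, g_yy(-1)=300, g_yy(3)=-300, g_yy(4)=450.
Local maxima occur where both diagonal entries negative: (3, -2), (3, 3). Count: 2.

2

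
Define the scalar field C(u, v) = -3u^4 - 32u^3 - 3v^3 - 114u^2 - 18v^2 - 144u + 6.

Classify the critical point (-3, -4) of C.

The mixed partial ∂²C/∂u∂v is 0, so the Hessian at any point is diag(C_uu, C_vv) = diag(-12(3u^2 + 16u + 19), -18(v + 2)).
At (-3, -4): H = diag(24, 36).
Both eigenvalues are positive, so H is positive definite: a local minimum.

local minimum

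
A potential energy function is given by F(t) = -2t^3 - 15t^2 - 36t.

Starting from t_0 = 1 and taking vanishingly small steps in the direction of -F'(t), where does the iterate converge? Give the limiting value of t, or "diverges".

F'(t) = -6(t + 2)(t + 3), so F'(1) = -72.
Gradient descent moves in the -F' direction, i.e. t is increasing.
There is no critical point above t=1, and F' keeps the same sign, so the iterate runs off to +∞.

diverges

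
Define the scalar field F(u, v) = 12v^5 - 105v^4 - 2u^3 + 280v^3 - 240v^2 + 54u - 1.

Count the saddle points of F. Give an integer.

F separates as a function of u plus a function of v, so ∇F=0 decouples.
∂F/∂u = -6(u - 3)(u + 3) = 0 at u ∈ {-3, 3}; ∂F/∂v = 60v(v - 4)(v - 2)(v - 1) = 0 at v ∈ {0, 1, 2, 4}.
The Hessian is diagonal: diag(F_uu, F_vv). Second derivatives: F_uu(-3)=36, F_uu(3)=-36; F_vv(0)=-480, F_vv(1)=180, F_vv(2)=-240, F_vv(4)=1440.
Saddle points occur where the two diagonal entries have opposite signs: (-3, 0), (-3, 2), (3, 1), (3, 4). Count: 4.

4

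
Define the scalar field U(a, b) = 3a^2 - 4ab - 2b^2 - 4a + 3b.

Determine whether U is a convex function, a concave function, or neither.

U is quadratic, so its Hessian is the constant matrix H = [[6, -4], [-4, -4]].
det(H) = -40, tr(H) = 2.
det(H) < 0, so H is indefinite: neither convex nor concave.

neither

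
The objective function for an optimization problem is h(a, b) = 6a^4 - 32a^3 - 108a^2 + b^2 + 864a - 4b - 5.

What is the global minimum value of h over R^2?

h(a,b) separates as P(a) + Q(b) − 5, so its minimum is min P + min Q − 5.
P'(a) = 24(a - 4)(a - 3)(a + 3) vanishes at a ∈ {-3, 3, 4}; Q'(b) = 2b - 4 vanishes at b ∈ {2}.
Local minima of P (where P''>0): P(-3)=-2214, P(4)=1216. Local minima of Q: Q(2)=-4.
So the global minimum of h is P(-3) + Q(2) − 5 = -2214 − 4 − 5 = -2223, attained at (-3, 2).

-2223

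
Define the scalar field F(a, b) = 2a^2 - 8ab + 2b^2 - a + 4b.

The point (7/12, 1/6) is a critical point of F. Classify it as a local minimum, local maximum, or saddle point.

saddle point

The Hessian of F is constant: H = [[4, -8], [-8, 4]].
det(H) = 4·4 − (-8)² = -48.
Since det(H) < 0, H is indefinite and the critical point is a saddle point.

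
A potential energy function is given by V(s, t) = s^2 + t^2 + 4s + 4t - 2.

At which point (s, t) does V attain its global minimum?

V(s,t) separates as P(s) + Q(t) − 2, so its minimum is min P + min Q − 2.
P'(s) = 2s + 4 vanishes at s ∈ {-2}; Q'(t) = 2(t + 2) vanishes at t ∈ {-2}.
Local minima of P (where P''>0): P(-2)=-4. Local minima of Q: Q(-2)=-4.
So the global minimum of V is P(-2) + Q(-2) − 2 = -4 − 4 − 2 = -10, attained at (-2, -2).

(-2, -2)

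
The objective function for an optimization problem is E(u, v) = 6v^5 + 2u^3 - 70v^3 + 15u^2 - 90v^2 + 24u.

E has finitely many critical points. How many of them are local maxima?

2

E separates as a function of u plus a function of v, so ∇E=0 decouples.
∂E/∂u = 6(u + 1)(u + 4) = 0 at u ∈ {-4, -1}; ∂E/∂v = 30v(v - 3)(v + 1)(v + 2) = 0 at v ∈ {-2, -1, 0, 3}.
The Hessian is diagonal: diag(E_uu, E_vv). Second derivatives: E_uu(-4)=-18, E_uu(-1)=18; E_vv(-2)=-300, E_vv(-1)=120, E_vv(0)=-180, E_vv(3)=1800.
Local maxima occur where both diagonal entries negative: (-4, -2), (-4, 0). Count: 2.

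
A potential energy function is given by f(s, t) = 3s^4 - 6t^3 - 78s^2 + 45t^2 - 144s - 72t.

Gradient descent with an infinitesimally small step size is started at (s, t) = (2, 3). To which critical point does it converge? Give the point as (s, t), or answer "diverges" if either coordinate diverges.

(4, 1)

f is separable, so gradient descent decouples: s follows -∂f/∂s, t follows -∂f/∂t.
∂f/∂s = 12(s - 4)(s + 1)(s + 3); at s=2 this is -360, so s increases.
∂f/∂t = -18(t - 4)(t - 1); at t=3 this is 36, so t decreases.
s converges to its nearest critical value 4 (a local min of the s-part); t converges to 1. The iterate converges to (4, 1).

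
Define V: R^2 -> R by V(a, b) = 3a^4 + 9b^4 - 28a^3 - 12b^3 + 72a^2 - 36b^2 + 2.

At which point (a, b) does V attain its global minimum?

V(a,b) separates as P(a) + Q(b) + 2, so its minimum is min P + min Q + 2.
P'(a) = 12a(a - 4)(a - 3) vanishes at a ∈ {0, 3, 4}; Q'(b) = 36b(b - 2)(b + 1) vanishes at b ∈ {-1, 0, 2}.
Local minima of P (where P''>0): P(0)=0, P(4)=128. Local minima of Q: Q(-1)=-15, Q(2)=-96.
So the global minimum of V is P(0) + Q(2) + 2 = 0 − 96 + 2 = -94, attained at (0, 2).

(0, 2)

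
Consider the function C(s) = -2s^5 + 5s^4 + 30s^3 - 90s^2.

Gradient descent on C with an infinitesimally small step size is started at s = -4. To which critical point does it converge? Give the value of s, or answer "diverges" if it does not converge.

-3

C'(s) = -10s(s - 3)(s - 2)(s + 3), so C'(-4) = -1680.
Gradient descent moves in the -C' direction, i.e. s is increasing.
The nearest critical point in that direction is s = -3, where C'' = 900 > 0 (a local minimum). The iterate converges there.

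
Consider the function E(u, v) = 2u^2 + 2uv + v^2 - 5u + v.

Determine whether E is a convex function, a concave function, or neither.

convex

E is quadratic, so its Hessian is the constant matrix H = [[4, 2], [2, 2]].
det(H) = 4, tr(H) = 6.
det(H) > 0 and tr(H) > 0, so H is positive definite everywhere: convex.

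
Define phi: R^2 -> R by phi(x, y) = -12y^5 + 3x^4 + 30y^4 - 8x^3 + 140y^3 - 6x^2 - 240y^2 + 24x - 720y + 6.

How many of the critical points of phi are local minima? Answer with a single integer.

4

phi separates as a function of x plus a function of y, so ∇phi=0 decouples.
∂phi/∂x = 12(x - 2)(x - 1)(x + 1) = 0 at x ∈ {-1, 1, 2}; ∂phi/∂y = -60(y - 3)(y - 2)(y + 1)(y + 2) = 0 at y ∈ {-2, -1, 2, 3}.
The Hessian is diagonal: diag(phi_xx, phi_yy). Second derivatives: phi_xx(-1)=72, phi_xx(1)=-24, phi_xx(2)=36; phi_yy(-2)=1200, phi_yy(-1)=-720, phi_yy(2)=720, phi_yy(3)=-1200.
Local minima occur where both diagonal entries positive: (-1, -2), (-1, 2), (2, -2), (2, 2). Count: 4.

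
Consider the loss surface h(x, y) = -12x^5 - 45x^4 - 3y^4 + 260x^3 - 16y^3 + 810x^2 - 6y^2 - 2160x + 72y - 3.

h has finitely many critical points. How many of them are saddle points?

h separates as a function of x plus a function of y, so ∇h=0 decouples.
∂h/∂x = -60(x - 3)(x - 1)(x + 3)(x + 4) = 0 at x ∈ {-4, -3, 1, 3}; ∂h/∂y = -12(y - 1)(y + 2)(y + 3) = 0 at y ∈ {-3, -2, 1}.
The Hessian is diagonal: diag(h_xx, h_yy). Second derivatives: h_xx(-4)=2100, h_xx(-3)=-1440, h_xx(1)=2400, h_xx(3)=-5040; h_yy(-3)=-48, h_yy(-2)=36, h_yy(1)=-144.
Saddle points occur where the two diagonal entries have opposite signs: (-4, -3), (-4, 1), (-3, -2), (1, -3), (1, 1), (3, -2). Count: 6.

6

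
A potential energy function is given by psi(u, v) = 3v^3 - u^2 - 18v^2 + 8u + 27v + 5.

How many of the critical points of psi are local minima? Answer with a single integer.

psi separates as a function of u plus a function of v, so ∇psi=0 decouples.
∂psi/∂u = -2(u - 4) = 0 at u ∈ {4}; ∂psi/∂v = 9(v - 3)(v - 1) = 0 at v ∈ {1, 3}.
The Hessian is diagonal: diag(psi_uu, psi_vv). Second derivatives: psi_uu(4)=-2; psi_vv(1)=-18, psi_vv(3)=18.
Local minima occur where both diagonal entries positive: none. Count: 0.

0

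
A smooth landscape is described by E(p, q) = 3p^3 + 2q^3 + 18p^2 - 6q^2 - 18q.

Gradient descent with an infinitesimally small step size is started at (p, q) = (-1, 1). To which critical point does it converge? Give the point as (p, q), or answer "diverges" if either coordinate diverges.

E is separable, so gradient descent decouples: p follows -∂E/∂p, q follows -∂E/∂q.
∂E/∂p = 9p(p + 4); at p=-1 this is -27, so p increases.
∂E/∂q = 6(q - 3)(q + 1); at q=1 this is -24, so q increases.
p converges to its nearest critical value 0 (a local min of the p-part); q converges to 3. The iterate converges to (0, 3).

(0, 3)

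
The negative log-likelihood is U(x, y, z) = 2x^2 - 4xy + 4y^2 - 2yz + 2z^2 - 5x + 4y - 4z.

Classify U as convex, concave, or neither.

convex

U is quadratic, so its Hessian is the constant matrix H = [[4, -4, 0], [-4, 8, -2], [0, -2, 4]].
Leading principal minors: 4, 16, 48.
All positive ⇒ H ≻ 0 ⇒ convex.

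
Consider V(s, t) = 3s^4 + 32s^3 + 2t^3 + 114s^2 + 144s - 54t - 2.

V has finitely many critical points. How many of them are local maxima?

1

V separates as a function of s plus a function of t, so ∇V=0 decouples.
∂V/∂s = 12(s + 1)(s + 3)(s + 4) = 0 at s ∈ {-4, -3, -1}; ∂V/∂t = 6(t - 3)(t + 3) = 0 at t ∈ {-3, 3}.
The Hessian is diagonal: diag(V_ss, V_tt). Second derivatives: V_ss(-4)=36, V_ss(-3)=-24, V_ss(-1)=72; V_tt(-3)=-36, V_tt(3)=36.
Local maxima occur where both diagonal entries negative: (-3, -3). Count: 1.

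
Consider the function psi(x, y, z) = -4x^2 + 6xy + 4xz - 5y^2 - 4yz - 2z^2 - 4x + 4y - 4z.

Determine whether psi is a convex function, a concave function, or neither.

concave

psi is quadratic, so its Hessian is the constant matrix H = [[-8, 6, 4], [6, -10, -4], [4, -4, -4]].
Leading principal minors: -8, 44, -80.
Signs alternate −, +, − ⇒ H ≺ 0 ⇒ concave.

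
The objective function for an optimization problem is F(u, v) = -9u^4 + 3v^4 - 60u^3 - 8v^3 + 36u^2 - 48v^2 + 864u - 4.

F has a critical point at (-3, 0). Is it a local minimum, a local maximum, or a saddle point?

The mixed partial ∂²F/∂u∂v is 0, so the Hessian at any point is diag(F_uu, F_vv) = diag(36(-3u^2 - 10u + 2), 12(3v^2 - 4v - 8)).
At (-3, 0): H = diag(180, -96).
The eigenvalues have opposite signs, so H is indefinite: a saddle point.

saddle point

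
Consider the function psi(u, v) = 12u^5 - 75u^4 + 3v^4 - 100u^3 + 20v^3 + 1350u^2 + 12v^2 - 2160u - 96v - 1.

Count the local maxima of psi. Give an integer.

psi separates as a function of u plus a function of v, so ∇psi=0 decouples.
∂psi/∂u = 60(u - 4)(u - 3)(u - 1)(u + 3) = 0 at u ∈ {-3, 1, 3, 4}; ∂psi/∂v = 12(v - 1)(v + 2)(v + 4) = 0 at v ∈ {-4, -2, 1}.
The Hessian is diagonal: diag(psi_uu, psi_vv). Second derivatives: psi_uu(-3)=-10080, psi_uu(1)=1440, psi_uu(3)=-720, psi_uu(4)=1260; psi_vv(-4)=120, psi_vv(-2)=-72, psi_vv(1)=180.
Local maxima occur where both diagonal entries negative: (-3, -2), (3, -2). Count: 2.

2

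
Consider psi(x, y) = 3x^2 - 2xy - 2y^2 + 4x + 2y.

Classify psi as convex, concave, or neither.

psi is quadratic, so its Hessian is the constant matrix H = [[6, -2], [-2, -4]].
det(H) = -28, tr(H) = 2.
det(H) < 0, so H is indefinite: neither convex nor concave.

neither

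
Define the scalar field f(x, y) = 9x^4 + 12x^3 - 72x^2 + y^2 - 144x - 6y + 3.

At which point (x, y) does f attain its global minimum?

(2, 3)

f(x,y) separates as P(x) + Q(y) + 3, so its minimum is min P + min Q + 3.
P'(x) = 36(x - 2)(x + 1)(x + 2) vanishes at x ∈ {-2, -1, 2}; Q'(y) = 2y - 6 vanishes at y ∈ {3}.
Local minima of P (where P''>0): P(-2)=48, P(2)=-336. Local minima of Q: Q(3)=-9.
So the global minimum of f is P(2) + Q(3) + 3 = -336 − 9 + 3 = -342, attained at (2, 3).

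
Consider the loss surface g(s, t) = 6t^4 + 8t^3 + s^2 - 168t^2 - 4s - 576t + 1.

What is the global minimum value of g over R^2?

-2947

g(s,t) separates as P(s) + Q(t) + 1, so its minimum is min P + min Q + 1.
P'(s) = 2s - 4 vanishes at s ∈ {2}; Q'(t) = 24(t - 4)(t + 2)(t + 3) vanishes at t ∈ {-3, -2, 4}.
Local minima of P (where P''>0): P(2)=-4. Local minima of Q: Q(-3)=486, Q(4)=-2944.
So the global minimum of g is P(2) + Q(4) + 1 = -4 − 2944 + 1 = -2947, attained at (2, 4).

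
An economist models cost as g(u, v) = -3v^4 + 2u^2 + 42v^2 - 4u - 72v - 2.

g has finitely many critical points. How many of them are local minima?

1

g separates as a function of u plus a function of v, so ∇g=0 decouples.
∂g/∂u = 4(u - 1) = 0 at u ∈ {1}; ∂g/∂v = -12(v - 2)(v - 1)(v + 3) = 0 at v ∈ {-3, 1, 2}.
The Hessian is diagonal: diag(g_uu, g_vv). Second derivatives: g_uu(1)=4; g_vv(-3)=-240, g_vv(1)=48, g_vv(2)=-60.
Local minima occur where both diagonal entries positive: (1, 1). Count: 1.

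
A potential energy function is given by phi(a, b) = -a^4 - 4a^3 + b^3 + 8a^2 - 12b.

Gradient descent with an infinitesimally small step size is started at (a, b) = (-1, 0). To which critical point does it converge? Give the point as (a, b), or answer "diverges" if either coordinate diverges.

phi is separable, so gradient descent decouples: a follows -∂phi/∂a, b follows -∂phi/∂b.
∂phi/∂a = -4a(a - 1)(a + 4); at a=-1 this is -24, so a increases.
∂phi/∂b = 3(b - 2)(b + 2); at b=0 this is -12, so b increases.
a converges to its nearest critical value 0 (a local min of the a-part); b converges to 2. The iterate converges to (0, 2).

(0, 2)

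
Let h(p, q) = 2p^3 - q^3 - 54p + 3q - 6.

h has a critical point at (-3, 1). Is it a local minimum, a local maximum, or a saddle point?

The mixed partial ∂²h/∂p∂q is 0, so the Hessian at any point is diag(h_pp, h_qq) = diag(12p, -6q).
At (-3, 1): H = diag(-36, -6).
Both eigenvalues are negative, so H is negative definite: a local maximum.

local maximum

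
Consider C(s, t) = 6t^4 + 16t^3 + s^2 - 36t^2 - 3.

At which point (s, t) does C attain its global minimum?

(0, -3)

C(s,t) separates as P(s) + Q(t) − 3, so its minimum is min P + min Q − 3.
P'(s) = 2s vanishes at s ∈ {0}; Q'(t) = 24t(t - 1)(t + 3) vanishes at t ∈ {-3, 0, 1}.
Local minima of P (where P''>0): P(0)=0. Local minima of Q: Q(-3)=-270, Q(1)=-14.
So the global minimum of C is P(0) + Q(-3) − 3 = 0 − 270 − 3 = -273, attained at (0, -3).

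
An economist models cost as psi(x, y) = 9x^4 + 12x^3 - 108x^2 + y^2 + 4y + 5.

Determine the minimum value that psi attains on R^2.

-566

psi(x,y) separates as P(x) + Q(y) + 5, so its minimum is min P + min Q + 5.
P'(x) = 36x(x - 2)(x + 3) vanishes at x ∈ {-3, 0, 2}; Q'(y) = 2y + 4 vanishes at y ∈ {-2}.
Local minima of P (where P''>0): P(-3)=-567, P(2)=-192. Local minima of Q: Q(-2)=-4.
So the global minimum of psi is P(-3) + Q(-2) + 5 = -567 − 4 + 5 = -566, attained at (-3, -2).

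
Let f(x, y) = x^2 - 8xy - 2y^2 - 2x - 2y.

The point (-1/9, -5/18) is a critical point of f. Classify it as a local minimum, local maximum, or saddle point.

The Hessian of f is constant: H = [[2, -8], [-8, -4]].
det(H) = 2·(-4) − (-8)² = -72.
Since det(H) < 0, H is indefinite and the critical point is a saddle point.

saddle point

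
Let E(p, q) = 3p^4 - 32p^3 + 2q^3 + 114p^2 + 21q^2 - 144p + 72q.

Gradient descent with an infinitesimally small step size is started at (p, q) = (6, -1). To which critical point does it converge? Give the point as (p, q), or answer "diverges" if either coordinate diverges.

E is separable, so gradient descent decouples: p follows -∂E/∂p, q follows -∂E/∂q.
∂E/∂p = 12(p - 4)(p - 3)(p - 1); at p=6 this is 360, so p decreases.
∂E/∂q = 6(q + 3)(q + 4); at q=-1 this is 36, so q decreases.
p converges to its nearest critical value 4 (a local min of the p-part); q converges to -3. The iterate converges to (4, -3).

(4, -3)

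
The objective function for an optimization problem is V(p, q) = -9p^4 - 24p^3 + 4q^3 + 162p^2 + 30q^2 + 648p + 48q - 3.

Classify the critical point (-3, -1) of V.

The mixed partial ∂²V/∂p∂q is 0, so the Hessian at any point is diag(V_pp, V_qq) = diag(36(-3p^2 - 4p + 9), 12(2q + 5)).
At (-3, -1): H = diag(-216, 36).
The eigenvalues have opposite signs, so H is indefinite: a saddle point.

saddle point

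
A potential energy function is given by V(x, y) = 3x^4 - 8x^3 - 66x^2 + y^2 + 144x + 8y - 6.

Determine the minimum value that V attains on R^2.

V(x,y) separates as P(x) + Q(y) − 6, so its minimum is min P + min Q − 6.
P'(x) = 12(x - 4)(x - 1)(x + 3) vanishes at x ∈ {-3, 1, 4}; Q'(y) = 2y + 8 vanishes at y ∈ {-4}.
Local minima of P (where P''>0): P(-3)=-567, P(4)=-224. Local minima of Q: Q(-4)=-16.
So the global minimum of V is P(-3) + Q(-4) − 6 = -567 − 16 − 6 = -589, attained at (-3, -4).

-589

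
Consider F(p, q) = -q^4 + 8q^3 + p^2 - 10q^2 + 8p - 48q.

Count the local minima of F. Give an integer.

F separates as a function of p plus a function of q, so ∇F=0 decouples.
∂F/∂p = 2(p + 4) = 0 at p ∈ {-4}; ∂F/∂q = -4(q - 4)(q - 3)(q + 1) = 0 at q ∈ {-1, 3, 4}.
The Hessian is diagonal: diag(F_pp, F_qq). Second derivatives: F_pp(-4)=2; F_qq(-1)=-80, F_qq(3)=16, F_qq(4)=-20.
Local minima occur where both diagonal entries positive: (-4, 3). Count: 1.

1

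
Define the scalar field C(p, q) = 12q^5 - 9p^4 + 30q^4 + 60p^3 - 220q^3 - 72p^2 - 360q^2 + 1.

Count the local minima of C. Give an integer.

C separates as a function of p plus a function of q, so ∇C=0 decouples.
∂C/∂p = -36p(p - 4)(p - 1) = 0 at p ∈ {0, 1, 4}; ∂C/∂q = 60q(q - 3)(q + 1)(q + 4) = 0 at q ∈ {-4, -1, 0, 3}.
The Hessian is diagonal: diag(C_pp, C_qq). Second derivatives: C_pp(0)=-144, C_pp(1)=108, C_pp(4)=-432; C_qq(-4)=-5040, C_qq(-1)=720, C_qq(0)=-720, C_qq(3)=5040.
Local minima occur where both diagonal entries positive: (1, -1), (1, 3). Count: 2.

2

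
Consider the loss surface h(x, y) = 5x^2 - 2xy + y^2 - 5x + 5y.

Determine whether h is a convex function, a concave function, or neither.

h is quadratic, so its Hessian is the constant matrix H = [[10, -2], [-2, 2]].
det(H) = 16, tr(H) = 12.
det(H) > 0 and tr(H) > 0, so H is positive definite everywhere: convex.

convex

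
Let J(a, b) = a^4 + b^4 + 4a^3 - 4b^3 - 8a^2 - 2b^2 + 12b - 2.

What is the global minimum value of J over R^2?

J(a,b) separates as P(a) + Q(b) − 2, so its minimum is min P + min Q − 2.
P'(a) = 4a(a - 1)(a + 4) vanishes at a ∈ {-4, 0, 1}; Q'(b) = 4(b - 3)(b - 1)(b + 1) vanishes at b ∈ {-1, 1, 3}.
Local minima of P (where P''>0): P(-4)=-128, P(1)=-3. Local minima of Q: Q(-1)=-9, Q(3)=-9.
So the global minimum of J is P(-4) + Q(-1) − 2 = -128 − 9 − 2 = -139, attained at (-4, -1).

-139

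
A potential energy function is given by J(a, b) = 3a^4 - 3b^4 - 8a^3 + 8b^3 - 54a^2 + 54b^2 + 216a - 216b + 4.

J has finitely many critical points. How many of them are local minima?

2

J separates as a function of a plus a function of b, so ∇J=0 decouples.
∂J/∂a = 12(a - 3)(a - 2)(a + 3) = 0 at a ∈ {-3, 2, 3}; ∂J/∂b = -12(b - 3)(b - 2)(b + 3) = 0 at b ∈ {-3, 2, 3}.
The Hessian is diagonal: diag(J_aa, J_bb). Second derivatives: J_aa(-3)=360, J_aa(2)=-60, J_aa(3)=72; J_bb(-3)=-360, J_bb(2)=60, J_bb(3)=-72.
Local minima occur where both diagonal entries positive: (-3, 2), (3, 2). Count: 2.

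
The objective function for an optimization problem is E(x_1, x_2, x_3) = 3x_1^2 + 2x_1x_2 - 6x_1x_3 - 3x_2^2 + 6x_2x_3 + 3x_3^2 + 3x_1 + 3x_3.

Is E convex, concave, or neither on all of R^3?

neither

E is quadratic, so its Hessian is the constant matrix H = [[6, 2, -6], [2, -6, 6], [-6, 6, 6]].
Leading principal minors: 6, -40, -384.
Neither pattern holds ⇒ H is indefinite ⇒ neither convex nor concave.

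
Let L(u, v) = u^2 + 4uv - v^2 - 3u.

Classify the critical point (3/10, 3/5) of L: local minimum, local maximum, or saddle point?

The Hessian of L is constant: H = [[2, 4], [4, -2]].
det(H) = 2·(-2) − 4² = -20.
Since det(H) < 0, H is indefinite and the critical point is a saddle point.

saddle point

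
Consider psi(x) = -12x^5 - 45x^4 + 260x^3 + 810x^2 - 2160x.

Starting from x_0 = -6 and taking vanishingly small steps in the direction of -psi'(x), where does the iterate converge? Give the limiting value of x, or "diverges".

psi'(x) = -60(x - 3)(x - 1)(x + 3)(x + 4), so psi'(-6) = -22680.
Gradient descent moves in the -psi' direction, i.e. x is increasing.
The nearest critical point in that direction is x = -4, where psi'' = 2100 > 0 (a local minimum). The iterate converges there.

-4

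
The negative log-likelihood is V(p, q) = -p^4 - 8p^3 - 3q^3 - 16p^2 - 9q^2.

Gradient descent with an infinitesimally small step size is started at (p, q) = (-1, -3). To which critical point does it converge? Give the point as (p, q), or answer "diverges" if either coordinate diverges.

V is separable, so gradient descent decouples: p follows -∂V/∂p, q follows -∂V/∂q.
∂V/∂p = -4p(p + 2)(p + 4); at p=-1 this is 12, so p decreases.
∂V/∂q = -9q(q + 2); at q=-3 this is -27, so q increases.
p converges to its nearest critical value -2 (a local min of the p-part); q converges to -2. The iterate converges to (-2, -2).

(-2, -2)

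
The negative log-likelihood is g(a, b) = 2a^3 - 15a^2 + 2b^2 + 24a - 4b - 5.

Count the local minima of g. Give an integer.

1

g separates as a function of a plus a function of b, so ∇g=0 decouples.
∂g/∂a = 6(a - 4)(a - 1) = 0 at a ∈ {1, 4}; ∂g/∂b = 4(b - 1) = 0 at b ∈ {1}.
The Hessian is diagonal: diag(g_aa, g_bb). Second derivatives: g_aa(1)=-18, g_aa(4)=18; g_bb(1)=4.
Local minima occur where both diagonal entries positive: (4, 1). Count: 1.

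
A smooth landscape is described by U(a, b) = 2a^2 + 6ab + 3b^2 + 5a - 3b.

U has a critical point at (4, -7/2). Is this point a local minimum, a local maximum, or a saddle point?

The Hessian of U is constant: H = [[4, 6], [6, 6]].
det(H) = 4·6 − 6² = -12.
Since det(H) < 0, H is indefinite and the critical point is a saddle point.

saddle point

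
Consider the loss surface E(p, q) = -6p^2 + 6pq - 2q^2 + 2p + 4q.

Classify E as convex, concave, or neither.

E is quadratic, so its Hessian is the constant matrix H = [[-12, 6], [6, -4]].
det(H) = 12, tr(H) = -16.
det(H) > 0 and tr(H) < 0, so H is negative definite everywhere: concave.

concave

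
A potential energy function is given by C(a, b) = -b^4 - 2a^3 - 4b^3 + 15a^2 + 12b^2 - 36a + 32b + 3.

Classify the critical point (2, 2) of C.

The mixed partial ∂²C/∂a∂b is 0, so the Hessian at any point is diag(C_aa, C_bb) = diag(6(-2a + 5), 12(-b^2 - 2b + 2)).
At (2, 2): H = diag(6, -72).
The eigenvalues have opposite signs, so H is indefinite: a saddle point.

saddle point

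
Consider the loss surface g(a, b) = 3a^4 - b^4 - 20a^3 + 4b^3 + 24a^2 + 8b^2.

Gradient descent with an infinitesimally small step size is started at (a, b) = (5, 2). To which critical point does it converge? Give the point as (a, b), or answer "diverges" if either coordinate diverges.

g is separable, so gradient descent decouples: a follows -∂g/∂a, b follows -∂g/∂b.
∂g/∂a = 12a(a - 4)(a - 1); at a=5 this is 240, so a decreases.
∂g/∂b = -4b(b - 4)(b + 1); at b=2 this is 48, so b decreases.
a converges to its nearest critical value 4 (a local min of the a-part); b converges to 0. The iterate converges to (4, 0).

(4, 0)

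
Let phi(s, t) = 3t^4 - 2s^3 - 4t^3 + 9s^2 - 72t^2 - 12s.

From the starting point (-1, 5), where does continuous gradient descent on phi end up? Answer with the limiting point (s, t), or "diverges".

(1, 4)

phi is separable, so gradient descent decouples: s follows -∂phi/∂s, t follows -∂phi/∂t.
∂phi/∂s = -6(s - 2)(s - 1); at s=-1 this is -36, so s increases.
∂phi/∂t = 12t(t - 4)(t + 3); at t=5 this is 480, so t decreases.
s converges to its nearest critical value 1 (a local min of the s-part); t converges to 4. The iterate converges to (1, 4).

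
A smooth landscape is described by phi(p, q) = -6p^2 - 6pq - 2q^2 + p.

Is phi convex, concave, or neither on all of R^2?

concave

phi is quadratic, so its Hessian is the constant matrix H = [[-12, -6], [-6, -4]].
det(H) = 12, tr(H) = -16.
det(H) > 0 and tr(H) < 0, so H is negative definite everywhere: concave.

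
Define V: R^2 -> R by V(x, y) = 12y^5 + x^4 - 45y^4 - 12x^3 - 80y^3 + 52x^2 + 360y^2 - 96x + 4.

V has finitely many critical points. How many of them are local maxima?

V separates as a function of x plus a function of y, so ∇V=0 decouples.
∂V/∂x = 4(x - 4)(x - 3)(x - 2) = 0 at x ∈ {2, 3, 4}; ∂V/∂y = 60y(y - 3)(y - 2)(y + 2) = 0 at y ∈ {-2, 0, 2, 3}.
The Hessian is diagonal: diag(V_xx, V_yy). Second derivatives: V_xx(2)=8, V_xx(3)=-4, V_xx(4)=8; V_yy(-2)=-2400, V_yy(0)=720, V_yy(2)=-480, V_yy(3)=900.
Local maxima occur where both diagonal entries negative: (3, -2), (3, 2). Count: 2.

2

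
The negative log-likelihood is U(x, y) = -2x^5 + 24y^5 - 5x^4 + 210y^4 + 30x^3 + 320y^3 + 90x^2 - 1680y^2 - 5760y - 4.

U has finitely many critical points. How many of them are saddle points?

U separates as a function of x plus a function of y, so ∇U=0 decouples.
∂U/∂x = -10x(x - 3)(x + 2)(x + 3) = 0 at x ∈ {-3, -2, 0, 3}; ∂U/∂y = 120(y - 2)(y + 2)(y + 3)(y + 4) = 0 at y ∈ {-4, -3, -2, 2}.
The Hessian is diagonal: diag(U_xx, U_yy). Second derivatives: U_xx(-3)=180, U_xx(-2)=-100, U_xx(0)=180, U_xx(3)=-900; U_yy(-4)=-1440, U_yy(-3)=600, U_yy(-2)=-960, U_yy(2)=14400.
Saddle points occur where the two diagonal entries have opposite signs: (-3, -4), (-3, -2), (-2, -3), (-2, 2), (0, -4), (0, -2), (3, -3), (3, 2). Count: 8.

8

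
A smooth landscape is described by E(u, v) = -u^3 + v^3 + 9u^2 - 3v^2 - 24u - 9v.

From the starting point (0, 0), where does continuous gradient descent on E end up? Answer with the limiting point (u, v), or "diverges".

E is separable, so gradient descent decouples: u follows -∂E/∂u, v follows -∂E/∂v.
∂E/∂u = -3(u - 4)(u - 2); at u=0 this is -24, so u increases.
∂E/∂v = 3(v - 3)(v + 1); at v=0 this is -9, so v increases.
u converges to its nearest critical value 2 (a local min of the u-part); v converges to 3. The iterate converges to (2, 3).

(2, 3)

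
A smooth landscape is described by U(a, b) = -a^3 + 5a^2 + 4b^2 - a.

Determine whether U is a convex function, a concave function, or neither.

neither

The term -a^3 is cubic, so the Hessian is not constant.
∂²U/∂a² = -6a + 10, which takes both signs as a varies (negative for sufficiently large a). A diagonal entry of the Hessian changing sign means the Hessian is neither positive- nor negative-semidefinite on all of R^2.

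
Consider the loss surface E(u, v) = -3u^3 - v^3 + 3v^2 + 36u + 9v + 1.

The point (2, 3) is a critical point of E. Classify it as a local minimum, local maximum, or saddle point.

The mixed partial ∂²E/∂u∂v is 0, so the Hessian at any point is diag(E_uu, E_vv) = diag(-18u, 6(-v + 1)).
At (2, 3): H = diag(-36, -12).
Both eigenvalues are negative, so H is negative definite: a local maximum.

local maximum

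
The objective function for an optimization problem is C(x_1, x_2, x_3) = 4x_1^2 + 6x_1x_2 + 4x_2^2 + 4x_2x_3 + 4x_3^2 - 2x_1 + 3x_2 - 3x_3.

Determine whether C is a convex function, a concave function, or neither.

C is quadratic, so its Hessian is the constant matrix H = [[8, 6, 0], [6, 8, 4], [0, 4, 8]].
Leading principal minors: 8, 28, 96.
All positive ⇒ H ≻ 0 ⇒ convex.

convex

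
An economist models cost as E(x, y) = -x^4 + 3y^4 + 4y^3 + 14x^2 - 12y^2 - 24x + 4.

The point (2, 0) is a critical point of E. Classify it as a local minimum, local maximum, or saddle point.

The mixed partial ∂²E/∂x∂y is 0, so the Hessian at any point is diag(E_xx, E_yy) = diag(4(-3x^2 + 7), 12(3y^2 + 2y - 2)).
At (2, 0): H = diag(-20, -24).
Both eigenvalues are negative, so H is negative definite: a local maximum.

local maximum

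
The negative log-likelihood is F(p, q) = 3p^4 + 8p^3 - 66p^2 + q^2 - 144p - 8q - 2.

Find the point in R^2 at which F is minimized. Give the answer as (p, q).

F(p,q) separates as A(p) + B(q) − 2, so its minimum is min A + min B − 2.
A'(p) = 12(p - 3)(p + 1)(p + 4) vanishes at p ∈ {-4, -1, 3}; B'(q) = 2q - 8 vanishes at q ∈ {4}.
Local minima of A (where A''>0): A(-4)=-224, A(3)=-567. Local minima of B: B(4)=-16.
So the global minimum of F is A(3) + B(4) − 2 = -567 − 16 − 2 = -585, attained at (3, 4).

(3, 4)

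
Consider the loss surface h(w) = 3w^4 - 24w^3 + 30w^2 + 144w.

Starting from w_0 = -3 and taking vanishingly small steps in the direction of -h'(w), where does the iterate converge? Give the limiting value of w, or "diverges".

h'(w) = 12(w - 4)(w - 3)(w + 1), so h'(-3) = -1008.
Gradient descent moves in the -h' direction, i.e. w is increasing.
The nearest critical point in that direction is w = -1, where h'' = 240 > 0 (a local minimum). The iterate converges there.

-1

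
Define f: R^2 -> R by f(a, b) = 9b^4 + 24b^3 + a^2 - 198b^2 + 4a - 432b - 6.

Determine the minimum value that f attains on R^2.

-1711

f(a,b) separates as P(a) + Q(b) − 6, so its minimum is min P + min Q − 6.
P'(a) = 2a + 4 vanishes at a ∈ {-2}; Q'(b) = 36(b - 3)(b + 1)(b + 4) vanishes at b ∈ {-4, -1, 3}.
Local minima of P (where P''>0): P(-2)=-4. Local minima of Q: Q(-4)=-672, Q(3)=-1701.
So the global minimum of f is P(-2) + Q(3) − 6 = -4 − 1701 − 6 = -1711, attained at (-2, 3).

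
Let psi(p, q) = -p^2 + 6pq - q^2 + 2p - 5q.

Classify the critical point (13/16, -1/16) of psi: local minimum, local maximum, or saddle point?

The Hessian of psi is constant: H = [[-2, 6], [6, -2]].
det(H) = (-2)·(-2) − 6² = -32.
Since det(H) < 0, H is indefinite and the critical point is a saddle point.

saddle point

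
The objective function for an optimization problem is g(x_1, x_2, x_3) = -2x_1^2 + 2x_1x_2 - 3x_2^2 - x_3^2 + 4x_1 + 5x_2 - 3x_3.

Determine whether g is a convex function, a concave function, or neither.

concave

g is quadratic, so its Hessian is the constant matrix H = [[-4, 2, 0], [2, -6, 0], [0, 0, -2]].
Leading principal minors: -4, 20, -40.
Signs alternate −, +, − ⇒ H ≺ 0 ⇒ concave.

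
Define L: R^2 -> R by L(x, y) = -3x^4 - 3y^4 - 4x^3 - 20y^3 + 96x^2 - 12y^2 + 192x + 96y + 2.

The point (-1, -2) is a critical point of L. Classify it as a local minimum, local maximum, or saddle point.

The mixed partial ∂²L/∂x∂y is 0, so the Hessian at any point is diag(L_xx, L_yy) = diag(12(-3x^2 - 2x + 16), -12(3y^2 + 10y + 2)).
At (-1, -2): H = diag(180, 72).
Both eigenvalues are positive, so H is positive definite: a local minimum.

local minimum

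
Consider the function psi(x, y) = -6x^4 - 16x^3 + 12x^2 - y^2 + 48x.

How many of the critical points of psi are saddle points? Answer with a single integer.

1

psi separates as a function of x plus a function of y, so ∇psi=0 decouples.
∂psi/∂x = -24(x - 1)(x + 1)(x + 2) = 0 at x ∈ {-2, -1, 1}; ∂psi/∂y = -2y = 0 at y ∈ {0}.
The Hessian is diagonal: diag(psi_xx, psi_yy). Second derivatives: psi_xx(-2)=-72, psi_xx(-1)=48, psi_xx(1)=-144; psi_yy(0)=-2.
Saddle points occur where the two diagonal entries have opposite signs: (-1, 0). Count: 1.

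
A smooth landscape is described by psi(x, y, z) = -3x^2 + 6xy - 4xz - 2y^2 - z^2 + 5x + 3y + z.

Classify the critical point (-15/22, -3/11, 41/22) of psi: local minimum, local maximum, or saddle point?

saddle point

The Hessian is constant: H = [[-6, 6, -4], [6, -4, 0], [-4, 0, -2]].
Leading principal minors: Δ₁ = -6, Δ₂ = -12, Δ₃ = 88.
The minors fit neither the all-positive nor the alternating-sign pattern, so H is indefinite: a saddle point.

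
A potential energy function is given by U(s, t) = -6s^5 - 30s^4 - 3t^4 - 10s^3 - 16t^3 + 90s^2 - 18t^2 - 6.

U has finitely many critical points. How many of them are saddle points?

6

U separates as a function of s plus a function of t, so ∇U=0 decouples.
∂U/∂s = -30s(s - 1)(s + 2)(s + 3) = 0 at s ∈ {-3, -2, 0, 1}; ∂U/∂t = -12t(t + 1)(t + 3) = 0 at t ∈ {-3, -1, 0}.
The Hessian is diagonal: diag(U_ss, U_tt). Second derivatives: U_ss(-3)=360, U_ss(-2)=-180, U_ss(0)=180, U_ss(1)=-360; U_tt(-3)=-72, U_tt(-1)=24, U_tt(0)=-36.
Saddle points occur where the two diagonal entries have opposite signs: (-3, -3), (-3, 0), (-2, -1), (0, -3), (0, 0), (1, -1). Count: 6.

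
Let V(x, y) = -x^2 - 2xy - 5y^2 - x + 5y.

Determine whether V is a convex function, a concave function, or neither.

concave

V is quadratic, so its Hessian is the constant matrix H = [[-2, -2], [-2, -10]].
det(H) = 16, tr(H) = -12.
det(H) > 0 and tr(H) < 0, so H is negative definite everywhere: concave.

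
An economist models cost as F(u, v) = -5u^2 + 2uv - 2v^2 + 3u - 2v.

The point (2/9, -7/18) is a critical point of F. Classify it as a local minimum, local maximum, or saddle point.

The Hessian of F is constant: H = [[-10, 2], [2, -4]].
det(H) = (-10)·(-4) − 2² = 36.
det(H) > 0 and tr(H) = -14 < 0, so H is negative definite and the point is a local maximum.

local maximum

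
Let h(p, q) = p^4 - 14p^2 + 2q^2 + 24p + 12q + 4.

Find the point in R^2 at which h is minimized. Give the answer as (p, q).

h(p,q) separates as A(p) + B(q) + 4, so its minimum is min A + min B + 4.
A'(p) = 4(p - 2)(p - 1)(p + 3) vanishes at p ∈ {-3, 1, 2}; B'(q) = 4q + 12 vanishes at q ∈ {-3}.
Local minima of A (where A''>0): A(-3)=-117, A(2)=8. Local minima of B: B(-3)=-18.
So the global minimum of h is A(-3) + B(-3) + 4 = -117 − 18 + 4 = -131, attained at (-3, -3).

(-3, -3)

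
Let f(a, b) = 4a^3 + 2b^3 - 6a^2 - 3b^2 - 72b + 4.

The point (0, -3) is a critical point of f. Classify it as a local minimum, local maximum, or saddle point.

The mixed partial ∂²f/∂a∂b is 0, so the Hessian at any point is diag(f_aa, f_bb) = diag(12(2a - 1), 6(2b - 1)).
At (0, -3): H = diag(-12, -42).
Both eigenvalues are negative, so H is negative definite: a local maximum.

local maximum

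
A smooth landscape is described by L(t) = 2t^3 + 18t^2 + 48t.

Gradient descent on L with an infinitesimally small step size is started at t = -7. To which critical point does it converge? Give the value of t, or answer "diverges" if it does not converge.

L'(t) = 6(t + 2)(t + 4), so L'(-7) = 90.
Gradient descent moves in the -L' direction, i.e. t is decreasing.
There is no critical point below t=-7, and L' keeps the same sign, so the iterate runs off to −∞.

diverges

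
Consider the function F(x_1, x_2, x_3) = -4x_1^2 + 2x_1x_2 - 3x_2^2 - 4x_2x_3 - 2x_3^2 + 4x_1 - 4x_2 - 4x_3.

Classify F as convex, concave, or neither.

concave

F is quadratic, so its Hessian is the constant matrix H = [[-8, 2, 0], [2, -6, -4], [0, -4, -4]].
Leading principal minors: -8, 44, -48.
Signs alternate −, +, − ⇒ H ≺ 0 ⇒ concave.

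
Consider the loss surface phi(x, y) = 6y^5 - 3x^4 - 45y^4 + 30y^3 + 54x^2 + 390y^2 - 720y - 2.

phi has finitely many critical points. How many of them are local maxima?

phi separates as a function of x plus a function of y, so ∇phi=0 decouples.
∂phi/∂x = -12x(x - 3)(x + 3) = 0 at x ∈ {-3, 0, 3}; ∂phi/∂y = 30(y - 4)(y - 3)(y - 1)(y + 2) = 0 at y ∈ {-2, 1, 3, 4}.
The Hessian is diagonal: diag(phi_xx, phi_yy). Second derivatives: phi_xx(-3)=-216, phi_xx(0)=108, phi_xx(3)=-216; phi_yy(-2)=-2700, phi_yy(1)=540, phi_yy(3)=-300, phi_yy(4)=540.
Local maxima occur where both diagonal entries negative: (-3, -2), (-3, 3), (3, -2), (3, 3). Count: 4.

4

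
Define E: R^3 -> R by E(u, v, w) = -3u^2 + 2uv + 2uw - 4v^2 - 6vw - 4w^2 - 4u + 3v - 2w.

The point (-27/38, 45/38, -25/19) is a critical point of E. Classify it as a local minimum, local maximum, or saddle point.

The Hessian is constant: H = [[-6, 2, 2], [2, -8, -6], [2, -6, -8]].
Leading principal minors: Δ₁ = -6, Δ₂ = 44, Δ₃ = -152.
The minors alternate sign starting negative (−, +, −), so H is negative definite: a local maximum.

local maximum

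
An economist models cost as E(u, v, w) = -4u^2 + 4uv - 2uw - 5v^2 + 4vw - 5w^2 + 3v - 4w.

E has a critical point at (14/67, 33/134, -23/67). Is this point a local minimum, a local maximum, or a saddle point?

local maximum

The Hessian is constant: H = [[-8, 4, -2], [4, -10, 4], [-2, 4, -10]].
Leading principal minors: Δ₁ = -8, Δ₂ = 64, Δ₃ = -536.
The minors alternate sign starting negative (−, +, −), so H is negative definite: a local maximum.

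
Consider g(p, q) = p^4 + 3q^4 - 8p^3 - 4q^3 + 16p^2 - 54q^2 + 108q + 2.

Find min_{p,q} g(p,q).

g(p,q) separates as A(p) + B(q) + 2, so its minimum is min A + min B + 2.
A'(p) = 4p(p - 4)(p - 2) vanishes at p ∈ {0, 2, 4}; B'(q) = 12(q - 3)(q - 1)(q + 3) vanishes at q ∈ {-3, 1, 3}.
Local minima of A (where A''>0): A(0)=0, A(4)=0. Local minima of B: B(-3)=-459, B(3)=-27.
So the global minimum of g is A(0) + B(-3) + 2 = 0 − 459 + 2 = -457, attained at (0, -3).

-457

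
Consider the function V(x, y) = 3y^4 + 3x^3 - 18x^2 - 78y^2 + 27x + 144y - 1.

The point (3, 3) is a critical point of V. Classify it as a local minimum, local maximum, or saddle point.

The mixed partial ∂²V/∂x∂y is 0, so the Hessian at any point is diag(V_xx, V_yy) = diag(18(x - 2), 12(3y^2 - 13)).
At (3, 3): H = diag(18, 168).
Both eigenvalues are positive, so H is positive definite: a local minimum.

local minimum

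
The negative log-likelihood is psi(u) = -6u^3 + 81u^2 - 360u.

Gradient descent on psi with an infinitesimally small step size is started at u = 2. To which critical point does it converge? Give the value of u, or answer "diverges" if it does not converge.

4

psi'(u) = -18(u - 5)(u - 4), so psi'(2) = -108.
Gradient descent moves in the -psi' direction, i.e. u is increasing.
The nearest critical point in that direction is u = 4, where psi'' = 18 > 0 (a local minimum). The iterate converges there.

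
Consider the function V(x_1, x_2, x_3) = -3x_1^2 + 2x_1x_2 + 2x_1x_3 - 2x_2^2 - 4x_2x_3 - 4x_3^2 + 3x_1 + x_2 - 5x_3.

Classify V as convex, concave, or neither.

concave

V is quadratic, so its Hessian is the constant matrix H = [[-6, 2, 2], [2, -4, -4], [2, -4, -8]].
Leading principal minors: -6, 20, -80.
Signs alternate −, +, − ⇒ H ≺ 0 ⇒ concave.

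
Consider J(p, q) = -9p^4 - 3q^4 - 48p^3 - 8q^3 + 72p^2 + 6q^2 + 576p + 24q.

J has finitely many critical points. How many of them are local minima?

1

J separates as a function of p plus a function of q, so ∇J=0 decouples.
∂J/∂p = -36(p - 2)(p + 2)(p + 4) = 0 at p ∈ {-4, -2, 2}; ∂J/∂q = -12(q - 1)(q + 1)(q + 2) = 0 at q ∈ {-2, -1, 1}.
The Hessian is diagonal: diag(J_pp, J_qq). Second derivatives: J_pp(-4)=-432, J_pp(-2)=288, J_pp(2)=-864; J_qq(-2)=-36, J_qq(-1)=24, J_qq(1)=-72.
Local minima occur where both diagonal entries positive: (-2, -1). Count: 1.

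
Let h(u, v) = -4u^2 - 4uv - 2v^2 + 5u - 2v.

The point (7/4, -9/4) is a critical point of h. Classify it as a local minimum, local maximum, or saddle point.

The Hessian of h is constant: H = [[-8, -4], [-4, -4]].
det(H) = (-8)·(-4) − (-4)² = 16.
det(H) > 0 and tr(H) = -12 < 0, so H is negative definite and the point is a local maximum.

local maximum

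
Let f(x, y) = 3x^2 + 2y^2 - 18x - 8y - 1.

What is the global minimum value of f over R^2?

f(x,y) separates as P(x) + Q(y) − 1, so its minimum is min P + min Q − 1.
P'(x) = 6x - 18 vanishes at x ∈ {3}; Q'(y) = 4y - 8 vanishes at y ∈ {2}.
Local minima of P (where P''>0): P(3)=-27. Local minima of Q: Q(2)=-8.
So the global minimum of f is P(3) + Q(2) − 1 = -27 − 8 − 1 = -36, attained at (3, 2).

-36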